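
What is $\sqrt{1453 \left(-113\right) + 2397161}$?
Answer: $6 \sqrt{62027} \approx 1494.3$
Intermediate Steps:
$\sqrt{1453 \left(-113\right) + 2397161} = \sqrt{-164189 + 2397161} = \sqrt{2232972} = 6 \sqrt{62027}$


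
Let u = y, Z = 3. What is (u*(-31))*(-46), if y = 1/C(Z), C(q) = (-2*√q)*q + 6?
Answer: -713/6 - 713*√3/6 ≈ -324.66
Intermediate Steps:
C(q) = 6 - 2*q^(3/2) (C(q) = -2*q^(3/2) + 6 = 6 - 2*q^(3/2))
y = 1/(6 - 6*√3) ≈ -0.22767
u = -1/12 - √3/12 ≈ -0.22767
(u*(-31))*(-46) = ((-1/12 - √3/12)*(-31))*(-46) = (31/12 + 31*√3/12)*(-46) = -713/6 - 713*√3/6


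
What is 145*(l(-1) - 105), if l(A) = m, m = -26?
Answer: -18995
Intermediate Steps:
l(A) = -26
145*(l(-1) - 105) = 145*(-26 - 105) = 145*(-131) = -18995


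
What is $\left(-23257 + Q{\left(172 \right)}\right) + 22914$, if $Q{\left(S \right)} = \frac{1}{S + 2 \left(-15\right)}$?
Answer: $- \frac{48705}{142} \approx -342.99$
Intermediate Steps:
$Q{\left(S \right)} = \frac{1}{-30 + S}$ ($Q{\left(S \right)} = \frac{1}{S - 30} = \frac{1}{-30 + S}$)
$\left(-23257 + Q{\left(172 \right)}\right) + 22914 = \left(-23257 + \frac{1}{-30 + 172}\right) + 22914 = \left(-23257 + \frac{1}{142}\right) + 22914 = - \frac{3302493}{142} + 22914 = - \frac{48705}{142}$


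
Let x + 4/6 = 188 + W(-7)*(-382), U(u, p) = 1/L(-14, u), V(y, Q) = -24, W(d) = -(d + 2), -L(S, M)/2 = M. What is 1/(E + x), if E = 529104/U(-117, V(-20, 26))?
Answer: 3/371425840 ≈ 8.0770e-9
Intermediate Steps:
L(S, M) = -2*M
W(d) = -2 - d (W(d) = -(2 + d) = -2 - d)
U(u, p) = -1/(2*u) (U(u, p) = 1/(-2*u) = -1/(2*u))
x = -5168/3 (x = -2/3 + (188 + (-2 - 1*(-7))*(-382)) = -2/3 + (188 + (-2 + 7)*(-382)) = -2/3 + (188 + 5*(-382)) = -2/3 + (188 - 1910) = -2/3 - 1722 = -5168/3 ≈ -1722.7)
E = 123810336 (E = 529104/((-1/2/(-117))) = 529104/((-1/2*(-1/117))) = 529104/(1/234) = 529104*234 = 123810336)
1/(E + x) = 1/(123810336 - 5168/3) = 1/(371425840/3) = 3/371425840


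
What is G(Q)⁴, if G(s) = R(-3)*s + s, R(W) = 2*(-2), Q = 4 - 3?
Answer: 81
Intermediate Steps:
Q = 1
R(W) = -4
G(s) = -3*s (G(s) = -4*s + s = -3*s)
G(Q)⁴ = (-3*1)⁴ = (-3)⁴ = 81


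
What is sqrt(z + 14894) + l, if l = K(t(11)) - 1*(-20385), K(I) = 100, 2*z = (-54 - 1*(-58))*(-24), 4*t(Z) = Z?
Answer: 20485 + sqrt(14846) ≈ 20607.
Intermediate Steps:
t(Z) = Z/4
z = -48 (z = ((-54 - 1*(-58))*(-24))/2 = ((-54 + 58)*(-24))/2 = (4*(-24))/2 = (1/2)*(-96) = -48)
l = 20485 (l = 100 - 1*(-20385) = 100 + 20385 = 20485)
sqrt(z + 14894) + l = sqrt(-48 + 14894) + 20485 = sqrt(14846) + 20485 = 20485 + sqrt(14846)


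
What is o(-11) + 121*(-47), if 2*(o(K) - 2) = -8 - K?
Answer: -11367/2 ≈ -5683.5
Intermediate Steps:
o(K) = -2 - K/2 (o(K) = 2 + (-8 - K)/2 = 2 + (-4 - K/2) = -2 - K/2)
o(-11) + 121*(-47) = (-2 - ½*(-11)) + 121*(-47) = (-2 + 11/2) - 5687 = 7/2 - 5687 = -11367/2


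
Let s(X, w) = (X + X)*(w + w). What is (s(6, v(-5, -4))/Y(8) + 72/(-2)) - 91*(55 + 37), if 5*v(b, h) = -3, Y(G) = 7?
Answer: -294352/35 ≈ -8410.1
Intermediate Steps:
v(b, h) = -⅗ (v(b, h) = (⅕)*(-3) = -⅗)
s(X, w) = 4*X*w (s(X, w) = (2*X)*(2*w) = 4*X*w)
(s(6, v(-5, -4))/Y(8) + 72/(-2)) - 91*(55 + 37) = ((4*6*(-⅗))/7 + 72/(-2)) - 91*(55 + 37) = (-72/5*⅐ + 72*(-½)) - 91*92 = (-72/35 - 36) - 8372 = -1332/35 - 8372 = -294352/35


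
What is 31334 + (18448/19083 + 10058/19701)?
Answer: 3926901250328/125318061 ≈ 31335.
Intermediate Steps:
31334 + (18448/19083 + 10058/19701) = 31334 + 185126954/125318061 = 3926901250328/125318061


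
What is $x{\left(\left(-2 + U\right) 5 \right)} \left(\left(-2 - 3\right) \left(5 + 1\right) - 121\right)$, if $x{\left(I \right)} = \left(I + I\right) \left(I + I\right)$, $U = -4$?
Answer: $-543600$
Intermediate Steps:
$x{\left(I \right)} = 4 I^{2}$ ($x{\left(I \right)} = 2 I 2 I = 4 I^{2}$)
$x{\left(\left(-2 + U\right) 5 \right)} \left(\left(-2 - 3\right) \left(5 + 1\right) - 121\right) = 4 \left(\left(-2 - 4\right) 5\right)^{2} \left(\left(-2 - 3\right) \left(5 + 1\right) - 121\right) = 4 \left(\left(-6\right) 5\right)^{2} \left(\left(-5\right) 6 - 121\right) = 4 \left(-30\right)^{2} \left(-30 - 121\right) = 4 \cdot 900 \left(-151\right) = 3600 \left(-151\right) = -543600$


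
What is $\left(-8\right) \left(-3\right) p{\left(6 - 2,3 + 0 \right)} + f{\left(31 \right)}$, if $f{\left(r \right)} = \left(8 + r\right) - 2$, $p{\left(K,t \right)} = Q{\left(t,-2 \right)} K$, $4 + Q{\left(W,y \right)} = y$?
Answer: $-539$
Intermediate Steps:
$Q{\left(W,y \right)} = -4 + y$
$p{\left(K,t \right)} = - 6 K$ ($p{\left(K,t \right)} = \left(-4 - 2\right) K = - 6 K$)
$f{\left(r \right)} = 6 + r$
$\left(-8\right) \left(-3\right) p{\left(6 - 2,3 + 0 \right)} + f{\left(31 \right)} = \left(-8\right) \left(-3\right) \left(- 6 \left(6 - 2\right)\right) + \left(6 + 31\right) = 24 \left(\left(-6\right) 4\right) + 37 = 24 \left(-24\right) + 37 = -576 + 37 = -539$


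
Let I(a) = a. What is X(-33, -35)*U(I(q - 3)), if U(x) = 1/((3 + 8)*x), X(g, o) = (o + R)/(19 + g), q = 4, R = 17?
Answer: 9/77 ≈ 0.11688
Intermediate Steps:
X(g, o) = (17 + o)/(19 + g) (X(g, o) = (o + 17)/(19 + g) = (17 + o)/(19 + g))
U(x) = 1/(11*x)
X(-33, -35)*U(I(q - 3)) = ((17 - 35)/(19 - 33))*(1/(11*(4 - 3))) = (-18/(-14))*((1/11)/1) = (-1/14*(-18))*((1/11)*1) = (9/7)*(1/11) = 9/77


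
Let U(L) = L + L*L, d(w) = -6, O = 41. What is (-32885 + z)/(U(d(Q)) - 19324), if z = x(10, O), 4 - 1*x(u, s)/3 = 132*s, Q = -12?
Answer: 49109/19294 ≈ 2.5453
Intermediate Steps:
U(L) = L + L²
x(u, s) = 12 - 396*s
z = -16224 (z = 12 - 396*41 = 12 - 16236 = -16224)
(-32885 + z)/(U(d(Q)) - 19324) = (-32885 - 16224)/(-6*(1 - 6) - 19324) = -49109/(-6*(-5) - 19324) = -49109/(30 - 19324) = -49109/(-19294) = -49109*(-1/19294) = 49109/19294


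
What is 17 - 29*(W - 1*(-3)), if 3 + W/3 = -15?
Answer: 1496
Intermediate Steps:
W = -54 (W = -9 + 3*(-15) = -9 - 45 = -54)
17 - 29*(W - 1*(-3)) = 17 - 29*(-54 - 1*(-3)) = 17 - 29*(-54 + 3) = 17 - 29*(-51) = 17 + 1479 = 1496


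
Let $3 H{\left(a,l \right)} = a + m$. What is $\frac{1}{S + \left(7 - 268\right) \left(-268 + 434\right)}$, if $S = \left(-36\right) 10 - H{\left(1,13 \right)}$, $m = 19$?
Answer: $- \frac{3}{131078} \approx -2.2887 \cdot 10^{-5}$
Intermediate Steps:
$H{\left(a,l \right)} = \frac{19}{3} + \frac{a}{3}$ ($H{\left(a,l \right)} = \frac{a + 19}{3} = \frac{19 + a}{3} = \frac{19}{3} + \frac{a}{3}$)
$S = - \frac{1100}{3}$ ($S = \left(-36\right) 10 - \left(\frac{19}{3} + \frac{1}{3} \cdot 1\right) = -360 - \left(\frac{19}{3} + \frac{1}{3}\right) = -360 - \frac{20}{3} = - \frac{1100}{3} \approx -366.67$)
$\frac{1}{S + \left(7 - 268\right) \left(-268 + 434\right)} = \frac{1}{- \frac{1100}{3} + \left(7 - 268\right) \left(-268 + 434\right)} = \frac{1}{- \frac{1100}{3} - 43326} = \frac{1}{- \frac{131078}{3}} = - \frac{3}{131078}$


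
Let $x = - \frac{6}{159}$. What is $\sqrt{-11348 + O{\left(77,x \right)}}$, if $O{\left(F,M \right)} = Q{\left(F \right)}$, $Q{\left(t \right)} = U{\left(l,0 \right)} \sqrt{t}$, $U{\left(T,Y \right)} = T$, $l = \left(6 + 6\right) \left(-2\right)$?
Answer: $2 \sqrt{-2837 - 6 \sqrt{77}} \approx 107.51 i$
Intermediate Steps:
$l = -24$ ($l = 12 \left(-2\right) = -24$)
$x = - \frac{2}{53}$ ($x = \left(-6\right) \frac{1}{159} = - \frac{2}{53} \approx -0.037736$)
$Q{\left(t \right)} = - 24 \sqrt{t}$
$O{\left(F,M \right)} = - 24 \sqrt{F}$
$\sqrt{-11348 + O{\left(77,x \right)}} = \sqrt{-11348 - 24 \sqrt{77}}$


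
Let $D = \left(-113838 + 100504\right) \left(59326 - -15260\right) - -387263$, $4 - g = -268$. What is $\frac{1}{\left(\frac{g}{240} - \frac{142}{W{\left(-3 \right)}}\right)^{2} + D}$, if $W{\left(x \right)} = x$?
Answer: $- \frac{225}{223681525196} \approx -1.0059 \cdot 10^{-9}$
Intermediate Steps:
$g = 272$ ($g = 4 - -268 = 4 + 268 = 272$)
$D = -994142461$ ($D = - 13334 \left(59326 + 15260\right) + 387263 = \left(-13334\right) 74586 + 387263 = -994529724 + 387263 = -994142461$)
$\frac{1}{\left(\frac{g}{240} - \frac{142}{W{\left(-3 \right)}}\right)^{2} + D} = \frac{1}{\left(\frac{272}{240} - \frac{142}{-3}\right)^{2} - 994142461} = \frac{1}{\left(272 \cdot \frac{1}{240} - - \frac{142}{3}\right)^{2} - 994142461} = \frac{1}{\left(\frac{17}{15} + \frac{142}{3}\right)^{2} - 994142461} = \frac{1}{\left(\frac{727}{15}\right)^{2} - 994142461} = \frac{1}{\frac{528529}{225} - 994142461} = \frac{1}{- \frac{223681525196}{225}} = - \frac{225}{223681525196}$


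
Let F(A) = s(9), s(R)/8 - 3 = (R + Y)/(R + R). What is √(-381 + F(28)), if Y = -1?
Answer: I*√3181/3 ≈ 18.8*I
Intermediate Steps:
s(R) = 24 + 4*(-1 + R)/R (s(R) = 24 + 8*((R - 1)/(R + R)) = 24 + 8*((-1 + R)/((2*R))) = 24 + 8*((-1 + R)*(1/(2*R))) = 24 + 8*((-1 + R)/(2*R)) = 24 + 4*(-1 + R)/R)
F(A) = 248/9 (F(A) = 28 - 4/9 = 248/9)
√(-381 + F(28)) = √(-381 + 248/9) = √(-3181/9) = I*√3181/3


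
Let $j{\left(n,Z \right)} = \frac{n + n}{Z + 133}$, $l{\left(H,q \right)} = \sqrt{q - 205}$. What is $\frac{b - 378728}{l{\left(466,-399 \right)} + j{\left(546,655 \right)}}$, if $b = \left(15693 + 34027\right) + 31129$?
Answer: $- \frac{16020230499}{23515165} + \frac{23120772222 i \sqrt{151}}{23515165} \approx -681.27 + 12082.0 i$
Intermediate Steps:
$l{\left(H,q \right)} = \sqrt{-205 + q}$
$j{\left(n,Z \right)} = \frac{2 n}{133 + Z}$
$b = 80849$ ($b = 49720 + 31129 = 80849$)
$\frac{b - 378728}{l{\left(466,-399 \right)} + j{\left(546,655 \right)}} = \frac{80849 - 378728}{\sqrt{-205 - 399} + 2 \cdot 546 \frac{1}{133 + 655}} = - \frac{297879}{\sqrt{-604} + 2 \cdot 546 \cdot \frac{1}{788}} = - \frac{297879}{2 i \sqrt{151} + 2 \cdot 546 \cdot \frac{1}{788}} = - \frac{297879}{2 i \sqrt{151} + \frac{273}{197}} = - \frac{297879}{\frac{273}{197} + 2 i \sqrt{151}}$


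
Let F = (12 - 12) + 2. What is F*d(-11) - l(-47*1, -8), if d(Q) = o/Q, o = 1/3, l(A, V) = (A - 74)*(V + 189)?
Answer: 722731/33 ≈ 21901.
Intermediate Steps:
l(A, V) = (-74 + A)*(189 + V)
o = ⅓ ≈ 0.33333
F = 2 (F = 0 + 2 = 2)
d(Q) = 1/(3*Q)
F*d(-11) - l(-47*1, -8) = 2*((⅓)/(-11)) - (-13986 - 74*(-8) + 189*(-47*1) - 47*1*(-8)) = 2*((⅓)*(-1/11)) - (-13986 + 592 + 189*(-47) - 47*(-8)) = 2*(-1/33) - (-13986 + 592 - 8883 + 376) = -2/33 - 1*(-21901) = -2/33 + 21901 = 722731/33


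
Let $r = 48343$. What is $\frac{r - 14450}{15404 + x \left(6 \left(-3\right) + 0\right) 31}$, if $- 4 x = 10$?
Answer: $\frac{33893}{16799} \approx 2.0176$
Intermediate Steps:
$x = - \frac{5}{2}$ ($x = \left(- \frac{1}{4}\right) 10 = - \frac{5}{2} \approx -2.5$)
$\frac{r - 14450}{15404 + x \left(6 \left(-3\right) + 0\right) 31} = \frac{48343 - 14450}{15404 + - \frac{5 \left(6 \left(-3\right) + 0\right)}{2} \cdot 31} = \frac{33893}{15404 + - \frac{5 \left(-18 + 0\right)}{2} \cdot 31} = \frac{33893}{15404 + \left(- \frac{5}{2}\right) \left(-18\right) 31} = \frac{33893}{15404 + 45 \cdot 31} = \frac{33893}{15404 + 1395} = \frac{33893}{16799}$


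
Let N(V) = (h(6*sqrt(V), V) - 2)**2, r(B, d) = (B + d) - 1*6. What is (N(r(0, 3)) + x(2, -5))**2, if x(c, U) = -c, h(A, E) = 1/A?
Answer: 44497/11664 + 215*I*sqrt(3)/243 ≈ 3.8149 + 1.5325*I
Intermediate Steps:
r(B, d) = -6 + B + d (r(B, d) = (B + d) - 6 = -6 + B + d)
N(V) = (-2 + 1/(6*sqrt(V)))**2 (N(V) = (1/(6*sqrt(V)) - 2)**2 = (-2 + 1/(6*sqrt(V)))**2)
(N(r(0, 3)) + x(2, -5))**2 = ((-1 + 12*sqrt(-6 + 0 + 3))**2/(36*(-6 + 0 + 3)) - 1*2)**2 = ((1/36)*(-1 + 12*sqrt(-3))**2/(-3) - 2)**2 = ((1/36)*(-1/3)*(-1 + 12*(I*sqrt(3)))**2 - 2)**2 = ((1/36)*(-1/3)*(-1 + 12*I*sqrt(3))**2 - 2)**2 = (-(-1 + 12*I*sqrt(3))**2/108 - 2)**2 = (-2 - (-1 + 12*I*sqrt(3))**2/108)**2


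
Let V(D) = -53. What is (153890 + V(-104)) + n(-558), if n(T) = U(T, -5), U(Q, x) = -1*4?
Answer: 153833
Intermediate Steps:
U(Q, x) = -4
n(T) = -4
(153890 + V(-104)) + n(-558) = (153890 - 53) - 4 = 153837 - 4 = 153833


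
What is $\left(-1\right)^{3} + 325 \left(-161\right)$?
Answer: $-52326$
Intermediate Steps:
$\left(-1\right)^{3} + 325 \left(-161\right) = -1 - 52325 = -52326$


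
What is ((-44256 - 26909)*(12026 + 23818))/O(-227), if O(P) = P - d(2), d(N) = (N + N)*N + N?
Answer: 850279420/79 ≈ 1.0763e+7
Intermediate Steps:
d(N) = N + 2*N**2 (d(N) = (2*N)*N + N = 2*N**2 + N = N + 2*N**2)
O(P) = -10 + P (O(P) = P - 2*(1 + 2*2) = P - 2*(1 + 4) = P - 2*5 = P - 1*10 = P - 10 = -10 + P)
((-44256 - 26909)*(12026 + 23818))/O(-227) = ((-44256 - 26909)*(12026 + 23818))/(-10 - 227) = -71165*35844/(-237) = -2550838260*(-1/237) = 850279420/79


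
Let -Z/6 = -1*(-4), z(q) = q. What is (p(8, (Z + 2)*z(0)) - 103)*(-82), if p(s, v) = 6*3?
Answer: 6970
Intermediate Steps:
Z = -24 (Z = -(-6)*(-4) = -6*4 = -24)
p(s, v) = 18
(p(8, (Z + 2)*z(0)) - 103)*(-82) = (18 - 103)*(-82) = -85*(-82) = 6970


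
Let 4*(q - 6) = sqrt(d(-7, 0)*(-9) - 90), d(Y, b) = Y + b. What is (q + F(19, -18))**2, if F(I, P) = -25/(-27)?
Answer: 539821/11664 + 187*I*sqrt(3)/18 ≈ 46.281 + 17.994*I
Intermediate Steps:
F(I, P) = 25/27 (F(I, P) = -25*(-1/27) = 25/27)
q = 6 + 3*I*sqrt(3)/4 (q = 6 + sqrt((-7 + 0)*(-9) - 90)/4 = 6 + sqrt(-7*(-9) - 90)/4 = 6 + sqrt(63 - 90)/4 = 6 + sqrt(-27)/4 = 6 + (3*I*sqrt(3))/4 = 6 + 3*I*sqrt(3)/4 ≈ 6.0 + 1.299*I)
(q + F(19, -18))**2 = ((6 + 3*I*sqrt(3)/4) + 25/27)**2 = (187/27 + 3*I*sqrt(3)/4)**2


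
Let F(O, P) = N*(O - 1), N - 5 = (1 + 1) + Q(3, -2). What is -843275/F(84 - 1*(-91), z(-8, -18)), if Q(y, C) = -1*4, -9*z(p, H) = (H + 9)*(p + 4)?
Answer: -843275/522 ≈ -1615.5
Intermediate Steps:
z(p, H) = -(4 + p)*(9 + H)/9 (z(p, H) = -(H + 9)*(p + 4)/9 = -(9 + H)*(4 + p)/9 = -(4 + p)*(9 + H)/9)
Q(y, C) = -4
N = 3 (N = 5 + ((1 + 1) - 4) = 5 + (2 - 4) = 5 - 2 = 3)
F(O, P) = -3 + 3*O (F(O, P) = 3*(O - 1) = 3*(-1 + O) = -3 + 3*O)
-843275/F(84 - 1*(-91), z(-8, -18)) = -843275/(-3 + 3*(84 - 1*(-91))) = -843275/(-3 + 3*(84 + 91)) = -843275/(-3 + 3*175) = -843275/(-3 + 525) = -843275/522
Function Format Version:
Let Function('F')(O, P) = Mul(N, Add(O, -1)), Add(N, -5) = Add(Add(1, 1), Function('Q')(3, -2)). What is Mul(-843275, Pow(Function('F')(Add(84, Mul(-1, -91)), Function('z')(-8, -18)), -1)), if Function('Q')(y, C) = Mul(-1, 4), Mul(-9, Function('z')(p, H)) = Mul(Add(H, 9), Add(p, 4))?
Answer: Rational(-843275, 522) ≈ -1615.5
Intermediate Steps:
Function('z')(p, H) = Mul(Rational(-1, 9), Add(4, p), Add(9, H)) (Function('z')(p, H) = Mul(Rational(-1, 9), Mul(Add(H, 9), Add(p, 4))) = Mul(Rational(-1, 9), Mul(Add(9, H), Add(4, p))) = Mul(Rational(-1, 9), Mul(Add(4, p), Add(9, H))) = Mul(Rational(-1, 9), Add(4, p), Add(9, H)))
Function('Q')(y, C) = -4
N = 3 (N = Add(5, Add(Add(1, 1), -4)) = Add(5, Add(2, -4)) = Add(5, -2) = 3)
Function('F')(O, P) = Add(-3, Mul(3, O)) (Function('F')(O, P) = Mul(3, Add(O, -1)) = Mul(3, Add(-1, O)) = Add(-3, Mul(3, O)))
Mul(-843275, Pow(Function('F')(Add(84, Mul(-1, -91)), Function('z')(-8, -18)), -1)) = Mul(-843275, Pow(Add(-3, Mul(3, Add(84, Mul(-1, -91)))), -1)) = Mul(-843275, Pow(Add(-3, Mul(3, Add(84, 91))), -1)) = Mul(-843275, Pow(Add(-3, Mul(3, 175)), -1)) = Mul(-843275, Pow(Add(-3, 525), -1)) = Mul(-843275, Pow(522, -1)) = Mul(-843275, Rational(1, 522)) = Rational(-843275, 522)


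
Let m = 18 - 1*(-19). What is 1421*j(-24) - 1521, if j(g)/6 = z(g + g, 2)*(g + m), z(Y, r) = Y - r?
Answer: -5543421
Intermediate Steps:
m = 37 (m = 18 + 19 = 37)
j(g) = 6*(-2 + 2*g)*(37 + g) (j(g) = 6*(((g + g) - 1*2)*(g + 37)) = 6*((2*g - 2)*(37 + g)) = 6*((-2 + 2*g)*(37 + g)) = 6*(-2 + 2*g)*(37 + g))
1421*j(-24) - 1521 = 1421*(12*(-1 - 24)*(37 - 24)) - 1521 = 1421*(12*(-25)*13) - 1521 = 1421*(-3900) - 1521 = -5541900 - 1521 = -5543421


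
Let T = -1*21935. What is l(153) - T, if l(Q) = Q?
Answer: 22088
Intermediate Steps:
T = -21935
l(153) - T = 153 - 1*(-21935) = 153 + 21935 = 22088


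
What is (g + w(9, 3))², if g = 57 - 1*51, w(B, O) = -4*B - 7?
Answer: 1369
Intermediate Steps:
w(B, O) = -7 - 4*B
g = 6 (g = 57 - 51 = 6)
(g + w(9, 3))² = (6 + (-7 - 4*9))² = (6 + (-7 - 36))² = (6 - 43)² = (-37)² = 1369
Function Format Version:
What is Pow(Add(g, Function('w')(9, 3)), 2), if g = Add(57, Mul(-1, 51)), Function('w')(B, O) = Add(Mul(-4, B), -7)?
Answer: 1369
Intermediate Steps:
Function('w')(B, O) = Add(-7, Mul(-4, B))
g = 6 (g = Add(57, -51) = 6)
Pow(Add(g, Function('w')(9, 3)), 2) = Pow(Add(6, Add(-7, Mul(-4, 9))), 2) = Pow(Add(6, Add(-7, -36)), 2) = Pow(Add(6, -43), 2) = Pow(-37, 2) = 1369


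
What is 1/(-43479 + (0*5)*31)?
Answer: -1/43479 ≈ -2.3000e-5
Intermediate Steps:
1/(-43479 + (0*5)*31) = 1/(-43479 + 0*31) = 1/(-43479 + 0) = 1/(-43479) = -1/43479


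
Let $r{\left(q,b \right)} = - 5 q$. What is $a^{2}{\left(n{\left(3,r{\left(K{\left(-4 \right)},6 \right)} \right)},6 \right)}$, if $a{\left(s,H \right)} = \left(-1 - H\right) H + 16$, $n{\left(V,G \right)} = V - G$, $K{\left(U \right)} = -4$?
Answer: $676$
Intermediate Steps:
$a{\left(s,H \right)} = 16 + H \left(-1 - H\right)$ ($a{\left(s,H \right)} = H \left(-1 - H\right) + 16 = 16 + H \left(-1 - H\right)$)
$a^{2}{\left(n{\left(3,r{\left(K{\left(-4 \right)},6 \right)} \right)},6 \right)} = \left(16 - 6 - 6^{2}\right)^{2} = \left(16 - 6 - 36\right)^{2} = \left(-26\right)^{2} = 676$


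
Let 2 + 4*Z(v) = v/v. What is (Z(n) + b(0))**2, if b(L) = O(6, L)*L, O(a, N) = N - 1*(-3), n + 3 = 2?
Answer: 1/16 ≈ 0.062500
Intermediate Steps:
n = -1 (n = -3 + 2 = -1)
O(a, N) = 3 + N (O(a, N) = N + 3 = 3 + N)
Z(v) = -1/4 (Z(v) = -1/2 + (v/v)/4 = -1/2 + (1/4)*1 = -1/2 + 1/4 = -1/4)
b(L) = L*(3 + L) (b(L) = (3 + L)*L = L*(3 + L))
(Z(n) + b(0))**2 = (-1/4 + 0*(3 + 0))**2 = (-1/4 + 0*3)**2 = (-1/4 + 0)**2 = (-1/4)**2 = 1/16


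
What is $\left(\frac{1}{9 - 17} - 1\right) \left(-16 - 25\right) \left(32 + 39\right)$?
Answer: $\frac{26199}{8} \approx 3274.9$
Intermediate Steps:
$\left(\frac{1}{9 - 17} - 1\right) \left(-16 - 25\right) \left(32 + 39\right) = \left(\frac{1}{-8} - 1\right) \left(-41\right) 71 = \left(- \frac{1}{8} - 1\right) \left(-41\right) 71 = \left(- \frac{9}{8}\right) \left(-41\right) 71 = \frac{369}{8} \cdot 71 = \frac{26199}{8}$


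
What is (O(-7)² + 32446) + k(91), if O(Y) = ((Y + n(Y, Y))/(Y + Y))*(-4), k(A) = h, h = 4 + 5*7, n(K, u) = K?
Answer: 32501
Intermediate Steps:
h = 39 (h = 4 + 35 = 39)
k(A) = 39
O(Y) = -4 (O(Y) = ((Y + Y)/(Y + Y))*(-4) = ((2*Y)/((2*Y)))*(-4) = ((2*Y)*(1/(2*Y)))*(-4) = 1*(-4) = -4)
(O(-7)² + 32446) + k(91) = ((-4)² + 32446) + 39 = (16 + 32446) + 39 = 32462 + 39 = 32501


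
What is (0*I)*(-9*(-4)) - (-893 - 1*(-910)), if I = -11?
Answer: -17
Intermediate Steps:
(0*I)*(-9*(-4)) - (-893 - 1*(-910)) = (0*(-11))*(-9*(-4)) - (-893 - 1*(-910)) = 0*36 - (-893 + 910) = 0 - 1*17 = 0 - 17 = -17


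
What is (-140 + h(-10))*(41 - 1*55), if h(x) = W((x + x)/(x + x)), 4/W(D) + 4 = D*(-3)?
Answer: 1968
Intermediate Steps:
W(D) = 4/(-4 - 3*D) (W(D) = 4/(-4 + D*(-3)) = 4/(-4 - 3*D))
h(x) = -4/7 (h(x) = -4/(4 + 3*((x + x)/(x + x))) = -4/(4 + 3*((2*x)/((2*x)))) = -4/(4 + 3*((2*x)*(1/(2*x)))) = -4/(4 + 3*1) = -4/(4 + 3) = -4/7)
(-140 + h(-10))*(41 - 1*55) = (-140 - 4/7)*(41 - 1*55) = -984*(41 - 55)/7 = -984/7*(-14) = 1968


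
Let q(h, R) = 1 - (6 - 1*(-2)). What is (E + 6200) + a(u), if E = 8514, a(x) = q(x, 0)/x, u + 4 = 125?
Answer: 1780387/121 ≈ 14714.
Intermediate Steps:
q(h, R) = -7 (q(h, R) = 1 - (6 + 2) = 1 - 1*8 = 1 - 8 = -7)
u = 121 (u = -4 + 125 = 121)
a(x) = -7/x
(E + 6200) + a(u) = (8514 + 6200) - 7/121 = 14714 - 7*1/121 = 14714 - 7/121 = 1780387/121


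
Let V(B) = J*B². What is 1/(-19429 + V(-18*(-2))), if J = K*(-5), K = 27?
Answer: -1/194389 ≈ -5.1443e-6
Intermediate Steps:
J = -135 (J = 27*(-5) = -135)
V(B) = -135*B²
1/(-19429 + V(-18*(-2))) = 1/(-19429 - 135*(-18*(-2))²) = 1/(-19429 - 135*36²) = 1/(-19429 - 135*1296) = 1/(-19429 - 174960) = 1/(-194389) = -1/194389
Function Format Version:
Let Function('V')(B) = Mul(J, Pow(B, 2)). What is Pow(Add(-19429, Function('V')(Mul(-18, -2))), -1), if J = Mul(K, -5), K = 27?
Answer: Rational(-1, 194389) ≈ -5.1443e-6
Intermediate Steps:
J = -135 (J = Mul(27, -5) = -135)
Function('V')(B) = Mul(-135, Pow(B, 2))
Pow(Add(-19429, Function('V')(Mul(-18, -2))), -1) = Pow(Add(-19429, Mul(-135, Pow(Mul(-18, -2), 2))), -1) = Pow(Add(-19429, Mul(-135, Pow(36, 2))), -1) = Pow(Add(-19429, Mul(-135, 1296)), -1) = Pow(Add(-19429, -174960), -1) = Pow(-194389, -1) = Rational(-1, 194389)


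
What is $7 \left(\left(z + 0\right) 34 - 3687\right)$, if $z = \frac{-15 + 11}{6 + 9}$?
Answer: $- \frac{388087}{15} \approx -25872.0$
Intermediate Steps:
$z = - \frac{4}{15} \approx -0.26667$
$7 \left(\left(z + 0\right) 34 - 3687\right) = 7 \left(\left(- \frac{4}{15} + 0\right) 34 - 3687\right) = 7 \left(\left(- \frac{4}{15}\right) 34 - 3687\right) = 7 \left(- \frac{136}{15} - 3687\right) = 7 \left(- \frac{55441}{15}\right) = - \frac{388087}{15}$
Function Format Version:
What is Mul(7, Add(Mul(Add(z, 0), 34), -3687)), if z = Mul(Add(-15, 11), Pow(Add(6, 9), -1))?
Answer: Rational(-388087, 15) ≈ -25872.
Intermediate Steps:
z = Rational(-4, 15) (z = Mul(-4, Pow(15, -1)) = Mul(-4, Rational(1, 15)) = Rational(-4, 15) ≈ -0.26667)
Mul(7, Add(Mul(Add(z, 0), 34), -3687)) = Mul(7, Add(Mul(Add(Rational(-4, 15), 0), 34), -3687)) = Mul(7, Add(Mul(Rational(-4, 15), 34), -3687)) = Mul(7, Add(Rational(-136, 15), -3687)) = Mul(7, Rational(-55441, 15)) = Rational(-388087, 15)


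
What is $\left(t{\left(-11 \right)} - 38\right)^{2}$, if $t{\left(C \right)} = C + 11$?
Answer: $1444$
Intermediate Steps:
$t{\left(C \right)} = 11 + C$
$\left(t{\left(-11 \right)} - 38\right)^{2} = \left(\left(11 - 11\right) - 38\right)^{2} = \left(0 - 38\right)^{2} = \left(-38\right)^{2} = 1444$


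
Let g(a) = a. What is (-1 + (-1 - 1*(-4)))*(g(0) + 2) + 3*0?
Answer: 4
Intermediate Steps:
(-1 + (-1 - 1*(-4)))*(g(0) + 2) + 3*0 = (-1 + (-1 - 1*(-4)))*(0 + 2) + 3*0 = (-1 + (-1 + 4))*2 + 0 = (-1 + 3)*2 + 0 = 2*2 + 0 = 4 + 0 = 4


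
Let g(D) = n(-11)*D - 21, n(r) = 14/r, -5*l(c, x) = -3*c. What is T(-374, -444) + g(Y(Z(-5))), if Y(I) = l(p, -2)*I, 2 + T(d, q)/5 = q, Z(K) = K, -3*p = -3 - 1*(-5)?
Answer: -24789/11 ≈ -2253.5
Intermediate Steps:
p = -⅔ (p = -(-3 - 1*(-5))/3 = -(-3 + 5)/3 = -⅓*2 = -⅔ ≈ -0.66667)
l(c, x) = 3*c/5 (l(c, x) = -(-3)*c/5 = 3*c/5)
T(d, q) = -10 + 5*q
Y(I) = -2*I/5 (Y(I) = ((⅗)*(-⅔))*I = -2*I/5)
g(D) = -21 - 14*D/11 (g(D) = (14/(-11))*D - 21 = (14*(-1/11))*D - 21 = -14*D/11 - 21 = -21 - 14*D/11)
T(-374, -444) + g(Y(Z(-5))) = (-10 + 5*(-444)) + (-21 - (-28)*(-5)/55) = (-10 - 2220) + (-21 - 14/11*2) = -2230 + (-21 - 28/11) = -2230 - 259/11 = -24789/11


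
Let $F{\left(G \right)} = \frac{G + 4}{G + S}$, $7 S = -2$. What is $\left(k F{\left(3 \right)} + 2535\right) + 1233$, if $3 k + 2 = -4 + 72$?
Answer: $\frac{72670}{19} \approx 3824.7$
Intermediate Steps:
$S = - \frac{2}{7}$ ($S = \frac{1}{7} \left(-2\right) = - \frac{2}{7} \approx -0.28571$)
$F{\left(G \right)} = \frac{4 + G}{- \frac{2}{7} + G}$ ($F{\left(G \right)} = \frac{G + 4}{G - \frac{2}{7}} = \frac{4 + G}{- \frac{2}{7} + G}$)
$k = 22$ ($k = - \frac{2}{3} + \frac{-4 + 72}{3} = - \frac{2}{3} + \frac{1}{3} \cdot 68 = - \frac{2}{3} + \frac{68}{3} = 22$)
$\left(k F{\left(3 \right)} + 2535\right) + 1233 = \left(22 \frac{7 \left(4 + 3\right)}{-2 + 7 \cdot 3} + 2535\right) + 1233 = \left(22 \cdot 7 \frac{1}{-2 + 21} \cdot 7 + 2535\right) + 1233 = \left(22 \cdot 7 \cdot \frac{1}{19} \cdot 7 + 2535\right) + 1233 = \left(22 \cdot \frac{49}{19} + 2535\right) + 1233 = \left(\frac{1078}{19} + 2535\right) + 1233 = \frac{49243}{19} + 1233 = \frac{72670}{19}$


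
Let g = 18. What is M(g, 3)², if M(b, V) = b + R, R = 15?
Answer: 1089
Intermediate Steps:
M(b, V) = 15 + b (M(b, V) = b + 15 = 15 + b)
M(g, 3)² = (15 + 18)² = 33² = 1089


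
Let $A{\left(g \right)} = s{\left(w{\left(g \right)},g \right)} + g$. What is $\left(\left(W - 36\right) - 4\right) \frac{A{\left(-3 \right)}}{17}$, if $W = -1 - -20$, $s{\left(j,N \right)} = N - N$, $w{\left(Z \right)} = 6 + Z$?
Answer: $\frac{63}{17} \approx 3.7059$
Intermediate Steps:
$s{\left(j,N \right)} = 0$
$W = 19$ ($W = -1 + 20 = 19$)
$A{\left(g \right)} = g$ ($A{\left(g \right)} = 0 + g = g$)
$\left(\left(W - 36\right) - 4\right) \frac{A{\left(-3 \right)}}{17} = \left(\left(19 - 36\right) - 4\right) \left(- \frac{3}{17}\right) = \left(-17 - 4\right) \left(\left(-3\right) \frac{1}{17}\right) = \left(-21\right) \left(- \frac{3}{17}\right) = \frac{63}{17}$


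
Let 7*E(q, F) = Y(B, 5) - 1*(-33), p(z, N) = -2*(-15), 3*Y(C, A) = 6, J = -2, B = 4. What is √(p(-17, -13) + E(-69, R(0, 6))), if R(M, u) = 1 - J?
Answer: √35 ≈ 5.9161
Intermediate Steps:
Y(C, A) = 2 (Y(C, A) = (⅓)*6 = 2)
R(M, u) = 3 (R(M, u) = 1 - 1*(-2) = 1 + 2 = 3)
p(z, N) = 30
E(q, F) = 5 (E(q, F) = (2 - 1*(-33))/7 = (2 + 33)/7 = (⅐)*35 = 5)
√(p(-17, -13) + E(-69, R(0, 6))) = √(30 + 5) = √35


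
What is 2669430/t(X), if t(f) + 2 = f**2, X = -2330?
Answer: 1334715/2714449 ≈ 0.49171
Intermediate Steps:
t(f) = -2 + f**2
2669430/t(X) = 2669430/(-2 + (-2330)**2) = 2669430/(-2 + 5428900) = 2669430/5428898 = 2669430*(1/5428898) = 1334715/2714449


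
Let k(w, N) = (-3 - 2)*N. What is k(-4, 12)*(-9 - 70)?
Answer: 4740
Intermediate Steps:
k(w, N) = -5*N
k(-4, 12)*(-9 - 70) = (-5*12)*(-9 - 70) = -60*(-79) = 4740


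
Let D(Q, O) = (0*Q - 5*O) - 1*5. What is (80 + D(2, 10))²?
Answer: 625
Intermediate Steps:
D(Q, O) = -5 - 5*O (D(Q, O) = (0 - 5*O) - 5 = -5*O - 5 = -5 - 5*O)
(80 + D(2, 10))² = (80 + (-5 - 5*10))² = (80 + (-5 - 50))² = (80 - 55)² = 25² = 625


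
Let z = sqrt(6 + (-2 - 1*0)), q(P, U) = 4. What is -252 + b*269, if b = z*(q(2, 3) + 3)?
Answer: 3514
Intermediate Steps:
z = 2 (z = sqrt(6 + (-2 + 0)) = sqrt(6 - 2) = sqrt(4) = 2)
b = 14 (b = 2*(4 + 3) = 2*7 = 14)
-252 + b*269 = -252 + 14*269 = -252 + 3766 = 3514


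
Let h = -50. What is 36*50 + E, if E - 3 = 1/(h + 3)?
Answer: 84740/47 ≈ 1803.0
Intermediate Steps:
E = 140/47 (E = 3 + 1/(-50 + 3) = 3 + 1/(-47) = 3 - 1/47 = 140/47 ≈ 2.9787)
36*50 + E = 36*50 + 140/47 = 1800 + 140/47 = 84740/47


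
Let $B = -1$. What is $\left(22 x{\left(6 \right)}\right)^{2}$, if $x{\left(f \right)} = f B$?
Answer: $17424$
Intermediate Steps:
$x{\left(f \right)} = - f$ ($x{\left(f \right)} = f \left(-1\right) = - f$)
$\left(22 x{\left(6 \right)}\right)^{2} = \left(22 \left(\left(-1\right) 6\right)\right)^{2} = \left(22 \left(-6\right)\right)^{2} = \left(-132\right)^{2} = 17424$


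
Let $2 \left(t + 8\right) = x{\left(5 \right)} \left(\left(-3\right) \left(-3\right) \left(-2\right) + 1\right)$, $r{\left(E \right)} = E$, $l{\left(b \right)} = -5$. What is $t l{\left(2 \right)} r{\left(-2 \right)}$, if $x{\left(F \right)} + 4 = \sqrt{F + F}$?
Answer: $260 - 85 \sqrt{10} \approx -8.7936$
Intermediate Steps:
$x{\left(F \right)} = -4 + \sqrt{2} \sqrt{F}$ ($x{\left(F \right)} = -4 + \sqrt{F + F} = -4 + \sqrt{2 F} = -4 + \sqrt{2} \sqrt{F}$)
$t = 26 - \frac{17 \sqrt{10}}{2}$ ($t = -8 + \frac{\left(-4 + \sqrt{2} \sqrt{5}\right) \left(\left(-3\right) \left(-3\right) \left(-2\right) + 1\right)}{2} = -8 + \frac{\left(-4 + \sqrt{10}\right) \left(9 \left(-2\right) + 1\right)}{2} = -8 + \frac{\left(-4 + \sqrt{10}\right) \left(-18 + 1\right)}{2} = -8 + \frac{\left(-4 + \sqrt{10}\right) \left(-17\right)}{2} = -8 + \frac{68 - 17 \sqrt{10}}{2} = -8 + \left(34 - \frac{17 \sqrt{10}}{2}\right) = 26 - \frac{17 \sqrt{10}}{2} \approx -0.87936$)
$t l{\left(2 \right)} r{\left(-2 \right)} = \left(26 - \frac{17 \sqrt{10}}{2}\right) \left(-5\right) \left(-2\right) = \left(-130 + \frac{85 \sqrt{10}}{2}\right) \left(-2\right) = 260 - 85 \sqrt{10}$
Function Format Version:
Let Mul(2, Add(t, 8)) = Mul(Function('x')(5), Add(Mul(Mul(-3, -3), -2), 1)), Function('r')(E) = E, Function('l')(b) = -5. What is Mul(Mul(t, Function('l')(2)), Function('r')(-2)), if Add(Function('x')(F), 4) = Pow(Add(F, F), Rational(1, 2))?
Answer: Add(260, Mul(-85, Pow(10, Rational(1, 2)))) ≈ -8.7936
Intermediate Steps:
Function('x')(F) = Add(-4, Mul(Pow(2, Rational(1, 2)), Pow(F, Rational(1, 2)))) (Function('x')(F) = Add(-4, Pow(Add(F, F), Rational(1, 2))) = Add(-4, Pow(Mul(2, F), Rational(1, 2))) = Add(-4, Mul(Pow(2, Rational(1, 2)), Pow(F, Rational(1, 2)))))
t = Add(26, Mul(Rational(-17, 2), Pow(10, Rational(1, 2)))) (t = Add(-8, Mul(Rational(1, 2), Mul(Add(-4, Mul(Pow(2, Rational(1, 2)), Pow(5, Rational(1, 2)))), Add(Mul(Mul(-3, -3), -2), 1)))) = Add(-8, Mul(Rational(1, 2), Mul(Add(-4, Pow(10, Rational(1, 2))), Add(Mul(9, -2), 1)))) = Add(-8, Mul(Rational(1, 2), Mul(Add(-4, Pow(10, Rational(1, 2))), Add(-18, 1)))) = Add(-8, Mul(Rational(1, 2), Mul(Add(-4, Pow(10, Rational(1, 2))), -17))) = Add(-8, Mul(Rational(1, 2), Add(68, Mul(-17, Pow(10, Rational(1, 2)))))) = Add(-8, Add(34, Mul(Rational(-17, 2), Pow(10, Rational(1, 2))))) = Add(26, Mul(Rational(-17, 2), Pow(10, Rational(1, 2)))) ≈ -0.87936)
Mul(Mul(t, Function('l')(2)), Function('r')(-2)) = Mul(Mul(Add(26, Mul(Rational(-17, 2), Pow(10, Rational(1, 2)))), -5), -2) = Mul(Add(-130, Mul(Rational(85, 2), Pow(10, Rational(1, 2)))), -2) = Add(260, Mul(-85, Pow(10, Rational(1, 2))))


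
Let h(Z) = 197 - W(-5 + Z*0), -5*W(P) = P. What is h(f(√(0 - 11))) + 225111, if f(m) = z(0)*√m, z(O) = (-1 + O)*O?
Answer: 225307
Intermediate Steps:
z(O) = O*(-1 + O)
f(m) = 0 (f(m) = (0*(-1 + 0))*√m = (0*(-1))*√m = 0*√m = 0)
W(P) = -P/5
h(Z) = 196 (h(Z) = 197 - (-1)*(-5 + Z*0)/5 = 197 - (-1)*(-5 + 0)/5 = 197 - (-1)*(-5)/5 = 197 - 1*1 = 197 - 1 = 196)
h(f(√(0 - 11))) + 225111 = 196 + 225111 = 225307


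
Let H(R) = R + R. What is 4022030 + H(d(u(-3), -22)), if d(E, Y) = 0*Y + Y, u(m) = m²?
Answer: 4021986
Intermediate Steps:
d(E, Y) = Y (d(E, Y) = 0 + Y = Y)
H(R) = 2*R
4022030 + H(d(u(-3), -22)) = 4022030 + 2*(-22) = 4022030 - 44 = 4021986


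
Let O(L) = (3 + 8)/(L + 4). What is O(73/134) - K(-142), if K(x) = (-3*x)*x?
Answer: 36841102/609 ≈ 60494.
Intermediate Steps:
K(x) = -3*x²
O(L) = 11/(4 + L)
O(73/134) - K(-142) = 11/(4 + 73/134) - (-3)*(-142)² = 11/(4 + 73*(1/134)) - (-3)*20164 = 11/(4 + 73/134) - 1*(-60492) = 11/(609/134) + 60492 = 11*(134/609) + 60492 = 1474/609 + 60492 = 36841102/609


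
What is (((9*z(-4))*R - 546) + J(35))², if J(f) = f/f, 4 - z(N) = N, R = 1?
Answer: 223729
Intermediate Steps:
z(N) = 4 - N
J(f) = 1
(((9*z(-4))*R - 546) + J(35))² = (((9*(4 - 1*(-4)))*1 - 546) + 1)² = (((9*(4 + 4))*1 - 546) + 1)² = (((9*8)*1 - 546) + 1)² = ((72*1 - 546) + 1)² = ((72 - 546) + 1)² = (-474 + 1)² = (-473)² = 223729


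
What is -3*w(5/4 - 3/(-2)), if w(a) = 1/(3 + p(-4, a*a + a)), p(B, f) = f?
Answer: -16/71 ≈ -0.22535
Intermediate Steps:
w(a) = 1/(3 + a + a²) (w(a) = 1/(3 + (a*a + a)) = 1/(3 + (a² + a)) = 1/(3 + (a + a²)) = 1/(3 + a + a²))
-3*w(5/4 - 3/(-2)) = -3/(3 + (5/4 - 3/(-2))*(1 + (5/4 - 3/(-2)))) = -3/(3 + (5*(¼) - 3*(-½))*(1 + (5*(¼) - 3*(-½)))) = -3/(3 + (5/4 + 3/2)*(1 + (5/4 + 3/2))) = -3/(3 + 11*(1 + 11/4)/4) = -3/(3 + (11/4)*(15/4)) = -3/(3 + 165/16) = -3/213/16 = -3*16/213 = -16/71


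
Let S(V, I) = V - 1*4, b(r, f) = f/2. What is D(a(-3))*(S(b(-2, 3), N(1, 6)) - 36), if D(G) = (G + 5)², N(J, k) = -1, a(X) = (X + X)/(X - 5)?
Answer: -40733/32 ≈ -1272.9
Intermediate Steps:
a(X) = 2*X/(-5 + X) (a(X) = (2*X)/(-5 + X) = 2*X/(-5 + X))
b(r, f) = f/2 (b(r, f) = f*(½) = f/2)
S(V, I) = -4 + V (S(V, I) = V - 4 = -4 + V)
D(G) = (5 + G)²
D(a(-3))*(S(b(-2, 3), N(1, 6)) - 36) = (5 + 2*(-3)/(-5 - 3))²*((-4 + (½)*3) - 36) = (5 + 2*(-3)/(-8))²*((-4 + 3/2) - 36) = (5 + 2*(-3)*(-⅛))²*(-5/2 - 36) = (5 + ¾)²*(-77/2) = (23/4)²*(-77/2) = (529/16)*(-77/2) = -40733/32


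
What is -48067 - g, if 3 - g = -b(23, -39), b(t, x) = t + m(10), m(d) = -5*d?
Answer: -48043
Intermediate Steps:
b(t, x) = -50 + t (b(t, x) = t - 5*10 = t - 50 = -50 + t)
g = -24 (g = 3 - (-1)*(-50 + 23) = 3 - (-1)*(-27) = 3 - 1*27 = 3 - 27 = -24)
-48067 - g = -48067 - 1*(-24) = -48067 + 24 = -48043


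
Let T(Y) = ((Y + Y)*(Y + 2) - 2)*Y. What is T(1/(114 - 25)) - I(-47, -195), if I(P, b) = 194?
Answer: -136779470/704969 ≈ -194.02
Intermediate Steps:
T(Y) = Y*(-2 + 2*Y*(2 + Y)) (T(Y) = ((2*Y)*(2 + Y) - 2)*Y = (2*Y*(2 + Y) - 2)*Y = (-2 + 2*Y*(2 + Y))*Y = Y*(-2 + 2*Y*(2 + Y)))
T(1/(114 - 25)) - I(-47, -195) = 2*(-1 + (1/(114 - 25))**2 + 2/(114 - 25))/(114 - 25) - 1*194 = 2*(-1 + (1/89)**2 + 2/89)/89 - 194 = 2*(1/89)*(-1 + (1/89)**2 + 2*(1/89)) - 194 = 2*(1/89)*(-1 + 1/7921 + 2/89) - 194 = 2*(1/89)*(-7742/7921) - 194 = -15484/704969 - 194 = -136779470/704969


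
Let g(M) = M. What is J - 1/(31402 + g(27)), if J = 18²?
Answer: 10182995/31429 ≈ 324.00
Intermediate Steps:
J = 324
J - 1/(31402 + g(27)) = 324 - 1/(31402 + 27) = 324 - 1/31429 = 10182995/31429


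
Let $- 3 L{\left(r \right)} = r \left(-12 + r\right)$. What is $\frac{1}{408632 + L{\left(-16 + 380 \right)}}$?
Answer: $\frac{3}{1097768} \approx 2.7328 \cdot 10^{-6}$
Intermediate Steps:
$L{\left(r \right)} = - \frac{r \left(-12 + r\right)}{3}$
$\frac{1}{408632 + L{\left(-16 + 380 \right)}} = \frac{1}{408632 + \frac{\left(-16 + 380\right) \left(12 - \left(-16 + 380\right)\right)}{3}} = \frac{1}{408632 + \frac{1}{3} \cdot 364 \left(12 - 364\right)} = \frac{1}{408632 + \frac{1}{3} \cdot 364 \left(-352\right)} = \frac{1}{408632 - \frac{128128}{3}} = \frac{1}{\frac{1097768}{3}} = \frac{3}{1097768}$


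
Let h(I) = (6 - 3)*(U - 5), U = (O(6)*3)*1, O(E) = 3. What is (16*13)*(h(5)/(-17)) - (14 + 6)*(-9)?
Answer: 564/17 ≈ 33.176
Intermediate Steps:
U = 9 (U = (3*3)*1 = 9*1 = 9)
h(I) = 12 (h(I) = (6 - 3)*(9 - 5) = 3*4 = 12)
(16*13)*(h(5)/(-17)) - (14 + 6)*(-9) = (16*13)*(12/(-17)) - (14 + 6)*(-9) = 208*(12*(-1/17)) - 20*(-9) = 208*(-12/17) - 1*(-180) = -2496/17 + 180 = 564/17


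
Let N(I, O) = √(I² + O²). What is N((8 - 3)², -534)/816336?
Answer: √285781/816336 ≈ 0.00065486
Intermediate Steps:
N((8 - 3)², -534)/816336 = √(((8 - 3)²)² + (-534)²)/816336 = √((5²)² + 285156)*(1/816336) = √(25² + 285156)*(1/816336) = √(625 + 285156)*(1/816336) = √285781*(1/816336) = √285781/816336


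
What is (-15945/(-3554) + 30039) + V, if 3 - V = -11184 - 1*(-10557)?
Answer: 109013571/3554 ≈ 30674.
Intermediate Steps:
V = 630 (V = 3 - (-11184 - 1*(-10557)) = 3 - (-11184 + 10557) = 3 - 1*(-627) = 3 + 627 = 630)
(-15945/(-3554) + 30039) + V = (-15945/(-3554) + 30039) + 630 = (-15945*(-1/3554) + 30039) + 630 = (15945/3554 + 30039) + 630 = 106774551/3554 + 630 = 109013571/3554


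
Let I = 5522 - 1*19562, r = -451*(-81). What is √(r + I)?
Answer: 21*√51 ≈ 149.97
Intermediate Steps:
r = 36531
I = -14040 (I = 5522 - 19562 = -14040)
√(r + I) = √(36531 - 14040) = √22491 = 21*√51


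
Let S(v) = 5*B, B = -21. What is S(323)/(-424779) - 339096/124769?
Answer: -48009253013/17666417017 ≈ -2.7175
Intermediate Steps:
S(v) = -105 (S(v) = 5*(-21) = -105)
S(323)/(-424779) - 339096/124769 = -105/(-424779) - 339096/124769 = -105*(-1/424779) - 339096*1/124769 = 35/141593 - 339096/124769 = -48009253013/17666417017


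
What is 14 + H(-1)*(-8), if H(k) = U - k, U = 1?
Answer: -2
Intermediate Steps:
H(k) = 1 - k
14 + H(-1)*(-8) = 14 + (1 - 1*(-1))*(-8) = 14 + (1 + 1)*(-8) = 14 + 2*(-8) = 14 - 16 = -2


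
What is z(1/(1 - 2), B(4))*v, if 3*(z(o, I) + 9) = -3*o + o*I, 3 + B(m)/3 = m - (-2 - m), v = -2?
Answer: 30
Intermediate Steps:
B(m) = -3 + 6*m (B(m) = -9 + 3*(m - (-2 - m)) = -9 + 3*(m + (2 + m)) = -9 + 3*(2 + 2*m) = -9 + (6 + 6*m) = -3 + 6*m)
z(o, I) = -9 - o + I*o/3 (z(o, I) = -9 + (-3*o + o*I)/3 = -9 + (-3*o + I*o)/3 = -9 + (-o + I*o/3) = -9 - o + I*o/3)
z(1/(1 - 2), B(4))*v = (-9 - 1/(1 - 2) + (-3 + 6*4)/(3*(1 - 2)))*(-2) = (-9 - 1/(-1) + (⅓)*(-3 + 24)/(-1))*(-2) = (-9 - 1*(-1) + (⅓)*21*(-1))*(-2) = (-9 + 1 - 7)*(-2) = -15*(-2) = 30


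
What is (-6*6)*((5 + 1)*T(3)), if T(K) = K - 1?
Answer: -432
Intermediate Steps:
T(K) = -1 + K
(-6*6)*((5 + 1)*T(3)) = (-6*6)*((5 + 1)*(-1 + 3)) = -216*2 = -36*12 = -432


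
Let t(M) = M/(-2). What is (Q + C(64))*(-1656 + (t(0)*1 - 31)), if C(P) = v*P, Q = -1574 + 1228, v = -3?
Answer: 907606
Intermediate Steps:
Q = -346
C(P) = -3*P
t(M) = -M/2 (t(M) = M*(-½) = -M/2)
(Q + C(64))*(-1656 + (t(0)*1 - 31)) = (-346 - 3*64)*(-1656 + (-½*0*1 - 31)) = (-346 - 192)*(-1656 + (0*1 - 31)) = -538*(-1656 + (0 - 31)) = -538*(-1656 - 31) = -538*(-1687) = 907606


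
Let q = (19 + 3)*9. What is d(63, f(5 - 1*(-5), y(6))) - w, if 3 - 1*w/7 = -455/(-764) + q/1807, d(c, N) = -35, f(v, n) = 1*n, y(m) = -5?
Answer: -70496489/1380548 ≈ -51.064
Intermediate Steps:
f(v, n) = n
q = 198 (q = 22*9 = 198)
w = 22177309/1380548 (w = 21 - 7*(-455/(-764) + 198/1807) = 21 - 7*(-455*(-1/764) + 198*(1/1807)) = 21 - 7*(455/764 + 198/1807) = 21 - 7*973457/1380548 = 21 - 6814199/1380548 = 22177309/1380548 ≈ 16.064)
d(63, f(5 - 1*(-5), y(6))) - w = -35 - 1*22177309/1380548 = -35 - 22177309/1380548 = -70496489/1380548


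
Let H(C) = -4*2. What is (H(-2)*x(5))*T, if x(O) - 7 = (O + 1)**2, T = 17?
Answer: -5848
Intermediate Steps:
H(C) = -8
x(O) = 7 + (1 + O)**2 (x(O) = 7 + (O + 1)**2 = 7 + (1 + O)**2)
(H(-2)*x(5))*T = -8*(7 + (1 + 5)**2)*17 = -8*(7 + 6**2)*17 = -8*(7 + 36)*17 = -8*43*17 = -344*17 = -5848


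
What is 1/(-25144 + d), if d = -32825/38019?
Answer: -38019/955982561 ≈ -3.9770e-5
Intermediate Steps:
d = -32825/38019 (d = -32825*1/38019 = -32825/38019 ≈ -0.86338)
1/(-25144 + d) = 1/(-25144 - 32825/38019) = 1/(-955982561/38019) = -38019/955982561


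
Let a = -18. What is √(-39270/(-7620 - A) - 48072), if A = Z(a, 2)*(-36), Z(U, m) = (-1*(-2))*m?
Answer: I*√1522946818/178 ≈ 219.24*I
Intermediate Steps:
Z(U, m) = 2*m
A = -144 (A = (2*2)*(-36) = 4*(-36) = -144)
√(-39270/(-7620 - A) - 48072) = √(-39270/(-7620 - 1*(-144)) - 48072) = √(-39270/(-7620 + 144) - 48072) = √(-39270/(-7476) - 48072) = √(-39270*(-1/7476) - 48072) = √(935/178 - 48072) = √(-8555881/178) = I*√1522946818/178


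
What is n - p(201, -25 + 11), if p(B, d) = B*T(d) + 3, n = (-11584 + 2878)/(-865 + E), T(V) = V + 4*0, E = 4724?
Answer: 10838943/3859 ≈ 2808.7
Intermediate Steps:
T(V) = V (T(V) = V + 0 = V)
n = -8706/3859 (n = (-11584 + 2878)/(-865 + 4724) = -8706/3859 ≈ -2.2560)
p(B, d) = 3 + B*d (p(B, d) = B*d + 3 = 3 + B*d)
n - p(201, -25 + 11) = -8706/3859 - (3 + 201*(-25 + 11)) = -8706/3859 - (3 + 201*(-14)) = -8706/3859 - (3 - 2814) = -8706/3859 - 1*(-2811) = -8706/3859 + 2811 = 10838943/3859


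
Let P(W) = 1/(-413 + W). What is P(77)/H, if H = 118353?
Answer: -1/39766608 ≈ -2.5147e-8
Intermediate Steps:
P(77)/H = 1/((-413 + 77)*118353) = (1/118353)/(-336) = -1/336*1/118353 = -1/39766608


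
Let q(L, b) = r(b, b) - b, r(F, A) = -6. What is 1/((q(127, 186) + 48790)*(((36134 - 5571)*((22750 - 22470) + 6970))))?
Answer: 1/10768429886500 ≈ 9.2864e-14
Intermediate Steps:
q(L, b) = -6 - b
1/((q(127, 186) + 48790)*(((36134 - 5571)*((22750 - 22470) + 6970)))) = 1/(((-6 - 1*186) + 48790)*(((36134 - 5571)*((22750 - 22470) + 6970)))) = 1/(((-6 - 186) + 48790)*((30563*(280 + 6970)))) = 1/((-192 + 48790)*((30563*7250))) = 1/(48598*221581750) = (1/48598)*(1/221581750) = 1/10768429886500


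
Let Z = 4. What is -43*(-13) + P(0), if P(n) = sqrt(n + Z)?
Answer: 561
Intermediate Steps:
P(n) = sqrt(4 + n) (P(n) = sqrt(n + 4) = sqrt(4 + n))
-43*(-13) + P(0) = -43*(-13) + sqrt(4 + 0) = 559 + sqrt(4) = 559 + 2 = 561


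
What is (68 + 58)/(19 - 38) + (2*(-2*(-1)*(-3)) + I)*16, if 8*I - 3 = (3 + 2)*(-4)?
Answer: -4420/19 ≈ -232.63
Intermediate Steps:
I = -17/8 (I = 3/8 + ((3 + 2)*(-4))/8 = 3/8 + (5*(-4))/8 = 3/8 + (⅛)*(-20) = 3/8 - 5/2 = -17/8 ≈ -2.1250)
(68 + 58)/(19 - 38) + (2*(-2*(-1)*(-3)) + I)*16 = (68 + 58)/(19 - 38) + (2*(-2*(-1)*(-3)) - 17/8)*16 = 126/(-19) + (2*(2*(-3)) - 17/8)*16 = 126*(-1/19) + (2*(-6) - 17/8)*16 = -126/19 + (-12 - 17/8)*16 = -126/19 - 113/8*16 = -126/19 - 226 = -4420/19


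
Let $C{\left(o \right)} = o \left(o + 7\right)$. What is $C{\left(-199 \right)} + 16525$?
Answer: $54733$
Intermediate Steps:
$C{\left(o \right)} = o \left(7 + o\right)$
$C{\left(-199 \right)} + 16525 = - 199 \left(7 - 199\right) + 16525 = \left(-199\right) \left(-192\right) + 16525 = 38208 + 16525 = 54733$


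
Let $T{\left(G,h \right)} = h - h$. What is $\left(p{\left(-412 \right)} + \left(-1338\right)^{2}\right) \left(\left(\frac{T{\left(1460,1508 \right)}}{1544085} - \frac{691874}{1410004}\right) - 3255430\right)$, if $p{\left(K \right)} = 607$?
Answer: $- \frac{4110155279507414247}{705002} \approx -5.83 \cdot 10^{12}$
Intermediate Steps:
$T{\left(G,h \right)} = 0$
$\left(p{\left(-412 \right)} + \left(-1338\right)^{2}\right) \left(\left(\frac{T{\left(1460,1508 \right)}}{1544085} - \frac{691874}{1410004}\right) - 3255430\right) = \left(607 + \left(-1338\right)^{2}\right) \left(\left(\frac{0}{1544085} - \frac{691874}{1410004}\right) - 3255430\right) = \left(607 + 1790244\right) \left(\left(0 \cdot \frac{1}{1544085} - \frac{345937}{705002}\right) - 3255430\right) = 1790851 \left(\left(0 - \frac{345937}{705002}\right) - 3255430\right) = 1790851 \left(- \frac{345937}{705002} - 3255430\right) = 1790851 \left(- \frac{2295085006797}{705002}\right) = - \frac{4110155279507414247}{705002}$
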